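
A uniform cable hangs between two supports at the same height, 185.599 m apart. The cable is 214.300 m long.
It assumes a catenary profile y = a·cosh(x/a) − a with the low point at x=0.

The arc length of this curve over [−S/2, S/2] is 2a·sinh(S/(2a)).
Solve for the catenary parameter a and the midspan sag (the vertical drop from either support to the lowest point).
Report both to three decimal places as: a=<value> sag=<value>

a=98.500 sag=47.045

seed: a₀ = √(S³/(24(L−S))) = √(185.599³/(24·28.701)) = 96.340592
iter 1: u=0.963244  f(a)=+1.361e+00  f'(a)=-6.530e-01  a ← 96.340592 − (+1.361e+00/-6.530e-01) = 98.425362
iter 2: u=0.942841  f(a)=+4.544e-02  f'(a)=-6.100e-01  a ← 98.425362 − (+4.544e-02/-6.100e-01) = 98.499852
iter 3: u=0.942128  f(a)=+5.451e-05  f'(a)=-6.086e-01  a ← 98.499852 − (+5.451e-05/-6.086e-01) = 98.499941
iter 4: u=0.942127  f(a)=+7.861e-11  f'(a)=-6.086e-01  a ← 98.499941 − (+7.861e-11/-6.086e-01) = 98.499941
iter 5: u=0.942127  f(a)=+0.000e+00  f'(a)=-6.086e-01  a ← 98.499941 − (+0.000e+00/-6.086e-01) = 98.499941
converged: |Δa| < 1e-12 after 5 iterations
sag = a·(cosh(S/(2a)) − 1) = 98.499941·(cosh(0.942127) − 1) = 47.045106
T_max/T_min = cosh(S/(2a)) = 1.477616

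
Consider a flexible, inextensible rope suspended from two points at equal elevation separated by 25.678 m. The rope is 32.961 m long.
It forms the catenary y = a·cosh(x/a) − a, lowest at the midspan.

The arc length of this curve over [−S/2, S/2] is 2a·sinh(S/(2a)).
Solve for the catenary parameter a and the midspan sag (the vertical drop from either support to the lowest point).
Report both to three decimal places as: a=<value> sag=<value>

seed: a₀ = √(S³/(24(L−S))) = √(25.678³/(24·7.283)) = 9.841947
iter 1: u=1.304518  f(a)=+6.454e-01  f'(a)=-1.748e+00  a ← 9.841947 − (+6.454e-01/-1.748e+00) = 10.211249
iter 2: u=1.257339  f(a)=+3.811e-02  f'(a)=-1.547e+00  a ← 10.211249 − (+3.811e-02/-1.547e+00) = 10.235883
iter 3: u=1.254313  f(a)=+1.513e-04  f'(a)=-1.535e+00  a ← 10.235883 − (+1.513e-04/-1.535e+00) = 10.235982
iter 4: u=1.254301  f(a)=+2.405e-09  f'(a)=-1.535e+00  a ← 10.235982 − (+2.405e-09/-1.535e+00) = 10.235982
iter 5: u=1.254301  f(a)=+7.105e-15  f'(a)=-1.535e+00  a ← 10.235982 − (+7.105e-15/-1.535e+00) = 10.235982
converged: |Δa| < 1e-12 after 5 iterations
sag = a·(cosh(S/(2a)) − 1) = 10.235982·(cosh(1.254301) − 1) = 9.164590
T_max/T_min = cosh(S/(2a)) = 1.895331

a=10.236 sag=9.165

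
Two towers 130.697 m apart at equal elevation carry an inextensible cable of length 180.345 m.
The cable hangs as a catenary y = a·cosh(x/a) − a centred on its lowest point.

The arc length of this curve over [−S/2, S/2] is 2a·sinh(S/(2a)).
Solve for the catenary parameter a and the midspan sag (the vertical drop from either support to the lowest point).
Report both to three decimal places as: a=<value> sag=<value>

a=45.564 sag=55.467

seed: a₀ = √(S³/(24(L−S))) = √(130.697³/(24·49.648)) = 43.285449
iter 1: u=1.509711  f(a)=+5.975e+00  f'(a)=-2.861e+00  a ← 43.285449 − (+5.975e+00/-2.861e+00) = 45.373679
iter 2: u=1.440229  f(a)=+4.596e-01  f'(a)=-2.437e+00  a ← 45.373679 − (+4.596e-01/-2.437e+00) = 45.562303
iter 3: u=1.434267  f(a)=+3.220e-03  f'(a)=-2.402e+00  a ← 45.562303 − (+3.220e-03/-2.402e+00) = 45.563643
iter 4: u=1.434225  f(a)=+1.605e-07  f'(a)=-2.402e+00  a ← 45.563643 − (+1.605e-07/-2.402e+00) = 45.563643
iter 5: u=1.434225  f(a)=+0.000e+00  f'(a)=-2.402e+00  a ← 45.563643 − (+0.000e+00/-2.402e+00) = 45.563643
converged: |Δa| < 1e-12 after 5 iterations
sag = a·(cosh(S/(2a)) − 1) = 45.563643·(cosh(1.434225) − 1) = 55.466676
T_max/T_min = cosh(S/(2a)) = 2.217345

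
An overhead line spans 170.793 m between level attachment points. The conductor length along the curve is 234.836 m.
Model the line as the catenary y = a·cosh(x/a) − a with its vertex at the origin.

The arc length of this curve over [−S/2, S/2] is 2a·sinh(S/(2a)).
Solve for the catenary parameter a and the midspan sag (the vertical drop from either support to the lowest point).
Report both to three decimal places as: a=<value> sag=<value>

a=59.894 sag=71.918

seed: a₀ = √(S³/(24(L−S))) = √(170.793³/(24·64.043)) = 56.932945
iter 1: u=1.499949  f(a)=+7.603e+00  f'(a)=-2.798e+00  a ← 56.932945 − (+7.603e+00/-2.798e+00) = 59.649758
iter 2: u=1.431632  f(a)=+5.781e-01  f'(a)=-2.388e+00  a ← 59.649758 − (+5.781e-01/-2.388e+00) = 59.891873
iter 3: u=1.425845  f(a)=+3.950e-03  f'(a)=-2.355e+00  a ← 59.891873 − (+3.950e-03/-2.355e+00) = 59.893550
iter 4: u=1.425805  f(a)=+1.872e-07  f'(a)=-2.355e+00  a ← 59.893550 − (+1.872e-07/-2.355e+00) = 59.893550
iter 5: u=1.425805  f(a)=+0.000e+00  f'(a)=-2.355e+00  a ← 59.893550 − (+0.000e+00/-2.355e+00) = 59.893550
converged: |Δa| < 1e-12 after 5 iterations
sag = a·(cosh(S/(2a)) − 1) = 59.893550·(cosh(1.425805) − 1) = 71.917770
T_max/T_min = cosh(S/(2a)) = 2.200760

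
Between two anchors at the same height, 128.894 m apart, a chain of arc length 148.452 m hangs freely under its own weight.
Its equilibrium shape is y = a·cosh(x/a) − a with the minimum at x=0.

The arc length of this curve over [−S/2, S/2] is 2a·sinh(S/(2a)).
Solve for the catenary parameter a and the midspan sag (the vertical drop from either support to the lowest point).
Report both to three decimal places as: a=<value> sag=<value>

a=69.030 sag=32.334

seed: a₀ = √(S³/(24(L−S))) = √(128.894³/(24·19.558)) = 67.543134
iter 1: u=0.954161  f(a)=+9.098e-01  f'(a)=-6.336e-01  a ← 67.543134 − (+9.098e-01/-6.336e-01) = 68.979142
iter 2: u=0.934297  f(a)=+2.983e-02  f'(a)=-5.927e-01  a ← 68.979142 − (+2.983e-02/-5.927e-01) = 69.029466
iter 3: u=0.933616  f(a)=+3.446e-05  f'(a)=-5.913e-01  a ← 69.029466 − (+3.446e-05/-5.913e-01) = 69.029525
iter 4: u=0.933615  f(a)=+4.604e-11  f'(a)=-5.913e-01  a ← 69.029525 − (+4.604e-11/-5.913e-01) = 69.029525
iter 5: u=0.933615  f(a)=+2.842e-14  f'(a)=-5.913e-01  a ← 69.029525 − (+2.842e-14/-5.913e-01) = 69.029525
converged: |Δa| < 1e-12 after 5 iterations
sag = a·(cosh(S/(2a)) − 1) = 69.029525·(cosh(0.933615) − 1) = 32.334050
T_max/T_min = cosh(S/(2a)) = 1.468409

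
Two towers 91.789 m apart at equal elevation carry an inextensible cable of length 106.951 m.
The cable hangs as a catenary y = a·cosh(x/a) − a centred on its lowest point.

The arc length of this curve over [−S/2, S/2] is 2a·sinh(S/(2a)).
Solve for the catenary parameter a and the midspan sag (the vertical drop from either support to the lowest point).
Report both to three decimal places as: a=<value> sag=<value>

a=47.201 sag=24.126

seed: a₀ = √(S³/(24(L−S))) = √(91.789³/(24·15.162)) = 46.100124
iter 1: u=0.995540  f(a)=+7.693e-01  f'(a)=-7.253e-01  a ← 46.100124 − (+7.693e-01/-7.253e-01) = 47.160785
iter 2: u=0.973150  f(a)=+2.735e-02  f'(a)=-6.746e-01  a ← 47.160785 − (+2.735e-02/-6.746e-01) = 47.201331
iter 3: u=0.972314  f(a)=+3.740e-05  f'(a)=-6.727e-01  a ← 47.201331 − (+3.740e-05/-6.727e-01) = 47.201387
iter 4: u=0.972313  f(a)=+7.013e-11  f'(a)=-6.727e-01  a ← 47.201387 − (+7.013e-11/-6.727e-01) = 47.201387
iter 5: u=0.972313  f(a)=-1.421e-14  f'(a)=-6.727e-01  a ← 47.201387 − (-1.421e-14/-6.727e-01) = 47.201387
converged: |Δa| < 1e-12 after 5 iterations
sag = a·(cosh(S/(2a)) − 1) = 47.201387·(cosh(0.972313) − 1) = 24.126027
T_max/T_min = cosh(S/(2a)) = 1.511130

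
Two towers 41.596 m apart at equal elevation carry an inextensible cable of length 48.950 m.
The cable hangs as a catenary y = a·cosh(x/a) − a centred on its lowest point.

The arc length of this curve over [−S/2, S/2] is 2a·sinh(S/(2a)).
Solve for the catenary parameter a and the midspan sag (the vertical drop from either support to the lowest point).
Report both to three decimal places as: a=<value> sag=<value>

seed: a₀ = √(S³/(24(L−S))) = √(41.596³/(24·7.354)) = 20.193422
iter 1: u=1.029939  f(a)=+4.000e-01  f'(a)=-8.086e-01  a ← 20.193422 − (+4.000e-01/-8.086e-01) = 20.688157
iter 2: u=1.005309  f(a)=+1.517e-02  f'(a)=-7.483e-01  a ← 20.688157 − (+1.517e-02/-7.483e-01) = 20.708434
iter 3: u=1.004325  f(a)=+2.374e-05  f'(a)=-7.460e-01  a ← 20.708434 − (+2.374e-05/-7.460e-01) = 20.708466
iter 4: u=1.004324  f(a)=+5.827e-11  f'(a)=-7.460e-01  a ← 20.708466 − (+5.827e-11/-7.460e-01) = 20.708466
iter 5: u=1.004324  f(a)=+7.105e-15  f'(a)=-7.460e-01  a ← 20.708466 − (+7.105e-15/-7.460e-01) = 20.708466
converged: |Δa| < 1e-12 after 5 iterations
sag = a·(cosh(S/(2a)) − 1) = 20.708466·(cosh(1.004324) − 1) = 11.351886
T_max/T_min = cosh(S/(2a)) = 1.548176

a=20.708 sag=11.352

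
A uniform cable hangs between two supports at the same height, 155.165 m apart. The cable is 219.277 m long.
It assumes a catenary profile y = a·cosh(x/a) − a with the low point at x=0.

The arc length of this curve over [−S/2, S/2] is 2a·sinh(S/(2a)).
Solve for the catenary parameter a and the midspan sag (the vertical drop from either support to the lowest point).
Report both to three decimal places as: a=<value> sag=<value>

a=52.077 sag=69.301

seed: a₀ = √(S³/(24(L−S))) = √(155.165³/(24·64.112)) = 49.273722
iter 1: u=1.574521  f(a)=+8.433e+00  f'(a)=-3.307e+00  a ← 49.273722 − (+8.433e+00/-3.307e+00) = 51.823485
iter 2: u=1.497053  f(a)=+6.988e-01  f'(a)=-2.780e+00  a ← 51.823485 − (+6.988e-01/-2.780e+00) = 52.074849
iter 3: u=1.489827  f(a)=+5.756e-03  f'(a)=-2.734e+00  a ← 52.074849 − (+5.756e-03/-2.734e+00) = 52.076954
iter 4: u=1.489766  f(a)=+3.977e-07  f'(a)=-2.734e+00  a ← 52.076954 − (+3.977e-07/-2.734e+00) = 52.076955
iter 5: u=1.489766  f(a)=+5.684e-14  f'(a)=-2.734e+00  a ← 52.076955 − (+5.684e-14/-2.734e+00) = 52.076955
converged: |Δa| < 1e-12 after 5 iterations
sag = a·(cosh(S/(2a)) − 1) = 52.076955·(cosh(1.489766) − 1) = 69.301008
T_max/T_min = cosh(S/(2a)) = 2.330742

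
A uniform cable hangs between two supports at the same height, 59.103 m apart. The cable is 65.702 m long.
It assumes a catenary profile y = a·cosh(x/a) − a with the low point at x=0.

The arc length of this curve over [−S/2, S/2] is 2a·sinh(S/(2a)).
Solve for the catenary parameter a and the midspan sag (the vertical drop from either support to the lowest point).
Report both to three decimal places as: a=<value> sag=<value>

a=36.695 sag=12.557

seed: a₀ = √(S³/(24(L−S))) = √(59.103³/(24·6.599)) = 36.105187
iter 1: u=0.818483  f(a)=+2.246e-01  f'(a)=-3.906e-01  a ← 36.105187 − (+2.246e-01/-3.906e-01) = 36.680157
iter 2: u=0.805654  f(a)=+5.477e-03  f'(a)=-3.718e-01  a ← 36.680157 − (+5.477e-03/-3.718e-01) = 36.694890
iter 3: u=0.805330  f(a)=+3.438e-06  f'(a)=-3.713e-01  a ← 36.694890 − (+3.438e-06/-3.713e-01) = 36.694899
iter 4: u=0.805330  f(a)=+1.364e-12  f'(a)=-3.713e-01  a ← 36.694899 − (+1.364e-12/-3.713e-01) = 36.694899
converged: |Δa| < 1e-12 after 4 iterations
sag = a·(cosh(S/(2a)) − 1) = 36.694899·(cosh(0.805330) − 1) = 12.556536
T_max/T_min = cosh(S/(2a)) = 1.342187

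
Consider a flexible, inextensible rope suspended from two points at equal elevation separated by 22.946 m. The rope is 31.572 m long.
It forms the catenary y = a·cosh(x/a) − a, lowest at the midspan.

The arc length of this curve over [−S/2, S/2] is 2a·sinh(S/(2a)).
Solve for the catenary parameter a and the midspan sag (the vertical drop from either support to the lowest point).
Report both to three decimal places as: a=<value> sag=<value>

a=8.037 sag=9.677

seed: a₀ = √(S³/(24(L−S))) = √(22.946³/(24·8.626)) = 7.639240
iter 1: u=1.501851  f(a)=+1.027e+00  f'(a)=-2.811e+00  a ← 7.639240 − (+1.027e+00/-2.811e+00) = 8.004560
iter 2: u=1.433308  f(a)=+7.824e-02  f'(a)=-2.397e+00  a ← 8.004560 − (+7.824e-02/-2.397e+00) = 8.037202
iter 3: u=1.427487  f(a)=+5.373e-04  f'(a)=-2.364e+00  a ← 8.037202 − (+5.373e-04/-2.364e+00) = 8.037429
iter 4: u=1.427447  f(a)=+2.572e-08  f'(a)=-2.364e+00  a ← 8.037429 − (+2.572e-08/-2.364e+00) = 8.037429
iter 5: u=1.427447  f(a)=-7.105e-15  f'(a)=-2.364e+00  a ← 8.037429 − (-7.105e-15/-2.364e+00) = 8.037429
converged: |Δa| < 1e-12 after 5 iterations
sag = a·(cosh(S/(2a)) − 1) = 8.037429·(cosh(1.427447) − 1) = 9.676917
T_max/T_min = cosh(S/(2a)) = 2.203982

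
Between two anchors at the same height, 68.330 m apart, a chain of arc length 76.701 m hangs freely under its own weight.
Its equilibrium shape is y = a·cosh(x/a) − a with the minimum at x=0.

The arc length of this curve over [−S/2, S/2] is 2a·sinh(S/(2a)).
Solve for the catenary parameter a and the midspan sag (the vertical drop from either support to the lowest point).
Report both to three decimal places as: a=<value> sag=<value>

seed: a₀ = √(S³/(24(L−S))) = √(68.330³/(24·8.371)) = 39.849497
iter 1: u=0.857351  f(a)=+3.131e-01  f'(a)=-4.518e-01  a ← 39.849497 − (+3.131e-01/-4.518e-01) = 40.542439
iter 2: u=0.842697  f(a)=+8.353e-03  f'(a)=-4.280e-01  a ← 40.542439 − (+8.353e-03/-4.280e-01) = 40.561955
iter 3: u=0.842292  f(a)=+6.308e-06  f'(a)=-4.274e-01  a ← 40.561955 − (+6.308e-06/-4.274e-01) = 40.561970
iter 4: u=0.842291  f(a)=+3.610e-12  f'(a)=-4.274e-01  a ← 40.561970 − (+3.610e-12/-4.274e-01) = 40.561970
converged: |Δa| < 1e-12 after 4 iterations
sag = a·(cosh(S/(2a)) − 1) = 40.561970·(cosh(0.842291) − 1) = 15.259480
T_max/T_min = cosh(S/(2a)) = 1.376202

a=40.562 sag=15.259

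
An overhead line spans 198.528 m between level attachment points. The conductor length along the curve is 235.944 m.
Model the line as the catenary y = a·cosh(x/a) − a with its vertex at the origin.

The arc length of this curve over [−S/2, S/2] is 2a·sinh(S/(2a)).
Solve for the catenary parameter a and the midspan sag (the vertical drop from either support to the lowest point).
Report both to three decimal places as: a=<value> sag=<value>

a=95.878 sag=56.142

seed: a₀ = √(S³/(24(L−S))) = √(198.528³/(24·37.416)) = 93.346567
iter 1: u=1.063392  f(a)=+2.173e+00  f'(a)=-8.960e-01  a ← 93.346567 − (+2.173e+00/-8.960e-01) = 95.772070
iter 2: u=1.036461  f(a)=+8.759e-02  f'(a)=-8.251e-01  a ← 95.772070 − (+8.759e-02/-8.251e-01) = 95.878222
iter 3: u=1.035313  f(a)=+1.555e-04  f'(a)=-8.222e-01  a ← 95.878222 − (+1.555e-04/-8.222e-01) = 95.878412
iter 4: u=1.035311  f(a)=+4.920e-10  f'(a)=-8.222e-01  a ← 95.878412 − (+4.920e-10/-8.222e-01) = 95.878412
iter 5: u=1.035311  f(a)=+0.000e+00  f'(a)=-8.222e-01  a ← 95.878412 − (+0.000e+00/-8.222e-01) = 95.878412
converged: |Δa| < 1e-12 after 5 iterations
sag = a·(cosh(S/(2a)) − 1) = 95.878412·(cosh(1.035311) − 1) = 56.141530
T_max/T_min = cosh(S/(2a)) = 1.585549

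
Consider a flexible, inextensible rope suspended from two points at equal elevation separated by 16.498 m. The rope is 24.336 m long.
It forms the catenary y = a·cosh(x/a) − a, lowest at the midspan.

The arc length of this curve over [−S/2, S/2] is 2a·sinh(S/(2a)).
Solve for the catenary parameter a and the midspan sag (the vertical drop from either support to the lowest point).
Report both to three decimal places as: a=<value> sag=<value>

a=5.202 sag=8.031

seed: a₀ = √(S³/(24(L−S))) = √(16.498³/(24·7.838)) = 4.885834
iter 1: u=1.688350  f(a)=+1.196e+00  f'(a)=-4.221e+00  a ← 4.885834 − (+1.196e+00/-4.221e+00) = 5.169169
iter 2: u=1.595808  f(a)=+1.119e-01  f'(a)=-3.465e+00  a ← 5.169169 − (+1.119e-01/-3.465e+00) = 5.201472
iter 3: u=1.585897  f(a)=+1.204e-03  f'(a)=-3.391e+00  a ← 5.201472 − (+1.204e-03/-3.391e+00) = 5.201827
iter 4: u=1.585789  f(a)=+1.426e-07  f'(a)=-3.390e+00  a ← 5.201827 − (+1.426e-07/-3.390e+00) = 5.201827
iter 5: u=1.585789  f(a)=+7.105e-15  f'(a)=-3.390e+00  a ← 5.201827 − (+7.105e-15/-3.390e+00) = 5.201827
converged: |Δa| < 1e-12 after 5 iterations
sag = a·(cosh(S/(2a)) − 1) = 5.201827·(cosh(1.585789) − 1) = 8.031435
T_max/T_min = cosh(S/(2a)) = 2.543964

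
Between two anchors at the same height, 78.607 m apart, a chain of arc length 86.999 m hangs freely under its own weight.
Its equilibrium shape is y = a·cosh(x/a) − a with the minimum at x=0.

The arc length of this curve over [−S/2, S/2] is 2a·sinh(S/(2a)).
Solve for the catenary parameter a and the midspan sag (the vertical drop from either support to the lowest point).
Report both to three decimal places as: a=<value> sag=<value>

a=49.876 sag=16.304

seed: a₀ = √(S³/(24(L−S))) = √(78.607³/(24·8.392)) = 49.108139
iter 1: u=0.800346  f(a)=+2.729e-01  f'(a)=-3.642e-01  a ← 49.108139 − (+2.729e-01/-3.642e-01) = 49.857536
iter 2: u=0.788316  f(a)=+6.373e-03  f'(a)=-3.473e-01  a ← 49.857536 − (+6.373e-03/-3.473e-01) = 49.875882
iter 3: u=0.788026  f(a)=+3.659e-06  f'(a)=-3.469e-01  a ← 49.875882 − (+3.659e-06/-3.469e-01) = 49.875893
iter 4: u=0.788026  f(a)=+1.208e-12  f'(a)=-3.469e-01  a ← 49.875893 − (+1.208e-12/-3.469e-01) = 49.875893
converged: |Δa| < 1e-12 after 4 iterations
sag = a·(cosh(S/(2a)) − 1) = 49.875893·(cosh(0.788026) − 1) = 16.304249
T_max/T_min = cosh(S/(2a)) = 1.326896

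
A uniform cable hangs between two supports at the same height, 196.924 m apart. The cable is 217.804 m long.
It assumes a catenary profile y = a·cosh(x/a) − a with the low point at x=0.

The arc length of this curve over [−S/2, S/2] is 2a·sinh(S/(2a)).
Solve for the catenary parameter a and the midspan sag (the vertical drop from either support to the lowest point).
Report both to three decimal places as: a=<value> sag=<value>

a=125.363 sag=40.696

seed: a₀ = √(S³/(24(L−S))) = √(196.924³/(24·20.880)) = 123.446024
iter 1: u=0.797612  f(a)=+6.743e-01  f'(a)=-3.603e-01  a ← 123.446024 − (+6.743e-01/-3.603e-01) = 125.317585
iter 2: u=0.785700  f(a)=+1.564e-02  f'(a)=-3.438e-01  a ← 125.317585 − (+1.564e-02/-3.438e-01) = 125.363086
iter 3: u=0.785415  f(a)=+8.859e-06  f'(a)=-3.434e-01  a ← 125.363086 − (+8.859e-06/-3.434e-01) = 125.363112
iter 4: u=0.785414  f(a)=+2.814e-12  f'(a)=-3.434e-01  a ← 125.363112 − (+2.814e-12/-3.434e-01) = 125.363112
converged: |Δa| < 1e-12 after 4 iterations
sag = a·(cosh(S/(2a)) − 1) = 125.363112·(cosh(0.785414) − 1) = 40.695780
T_max/T_min = cosh(S/(2a)) = 1.324623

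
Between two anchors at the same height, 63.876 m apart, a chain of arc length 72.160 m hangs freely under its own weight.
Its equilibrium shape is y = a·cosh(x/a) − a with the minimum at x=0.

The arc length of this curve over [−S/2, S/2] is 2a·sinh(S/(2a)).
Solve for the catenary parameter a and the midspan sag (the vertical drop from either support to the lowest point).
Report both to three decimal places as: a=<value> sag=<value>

a=36.890 sag=14.711

seed: a₀ = √(S³/(24(L−S))) = √(63.876³/(24·8.284)) = 36.206030
iter 1: u=0.882118  f(a)=+3.283e-01  f'(a)=-4.942e-01  a ← 36.206030 − (+3.283e-01/-4.942e-01) = 36.870394
iter 2: u=0.866223  f(a)=+9.255e-03  f'(a)=-4.667e-01  a ← 36.870394 − (+9.255e-03/-4.667e-01) = 36.890225
iter 3: u=0.865758  f(a)=+7.827e-06  f'(a)=-4.659e-01  a ← 36.890225 − (+7.827e-06/-4.659e-01) = 36.890242
iter 4: u=0.865757  f(a)=+5.599e-12  f'(a)=-4.659e-01  a ← 36.890242 − (+5.599e-12/-4.659e-01) = 36.890242
converged: |Δa| < 1e-12 after 4 iterations
sag = a·(cosh(S/(2a)) − 1) = 36.890242·(cosh(0.865757) − 1) = 14.710692
T_max/T_min = cosh(S/(2a)) = 1.398769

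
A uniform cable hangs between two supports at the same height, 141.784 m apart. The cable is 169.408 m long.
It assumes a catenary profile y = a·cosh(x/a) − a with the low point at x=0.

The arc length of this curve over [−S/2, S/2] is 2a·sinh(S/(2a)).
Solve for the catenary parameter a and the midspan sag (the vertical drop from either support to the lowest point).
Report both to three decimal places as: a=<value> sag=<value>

seed: a₀ = √(S³/(24(L−S))) = √(141.784³/(24·27.624)) = 65.567999
iter 1: u=1.081198  f(a)=+1.660e+00  f'(a)=-9.453e-01  a ← 65.567999 − (+1.660e+00/-9.453e-01) = 67.324342
iter 2: u=1.052992  f(a)=+6.905e-02  f'(a)=-8.682e-01  a ← 67.324342 − (+6.905e-02/-8.682e-01) = 67.403877
iter 3: u=1.051750  f(a)=+1.309e-04  f'(a)=-8.649e-01  a ← 67.403877 − (+1.309e-04/-8.649e-01) = 67.404028
iter 4: u=1.051747  f(a)=+4.725e-10  f'(a)=-8.649e-01  a ← 67.404028 − (+4.725e-10/-8.649e-01) = 67.404028
iter 5: u=1.051747  f(a)=-2.842e-14  f'(a)=-8.649e-01  a ← 67.404028 − (-2.842e-14/-8.649e-01) = 67.404028
converged: |Δa| < 1e-12 after 5 iterations
sag = a·(cosh(S/(2a)) − 1) = 67.404028·(cosh(1.051747) − 1) = 40.846009
T_max/T_min = cosh(S/(2a)) = 1.605988

a=67.404 sag=40.846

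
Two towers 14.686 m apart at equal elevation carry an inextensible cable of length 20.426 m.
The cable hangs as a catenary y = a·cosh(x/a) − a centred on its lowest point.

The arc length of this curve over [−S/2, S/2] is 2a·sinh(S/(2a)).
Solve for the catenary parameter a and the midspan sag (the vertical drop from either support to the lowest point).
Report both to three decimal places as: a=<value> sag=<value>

seed: a₀ = √(S³/(24(L−S))) = √(14.686³/(24·5.740)) = 4.795056
iter 1: u=1.531369  f(a)=+7.119e-01  f'(a)=-3.005e+00  a ← 4.795056 − (+7.119e-01/-3.005e+00) = 5.031976
iter 2: u=1.459268  f(a)=+5.616e-02  f'(a)=-2.548e+00  a ← 5.031976 − (+5.616e-02/-2.548e+00) = 5.054020
iter 3: u=1.452903  f(a)=+4.157e-04  f'(a)=-2.510e+00  a ← 5.054020 − (+4.157e-04/-2.510e+00) = 5.054185
iter 4: u=1.452855  f(a)=+2.315e-08  f'(a)=-2.510e+00  a ← 5.054185 − (+2.315e-08/-2.510e+00) = 5.054185
iter 5: u=1.452855  f(a)=-3.553e-15  f'(a)=-2.510e+00  a ← 5.054185 − (-3.553e-15/-2.510e+00) = 5.054185
converged: |Δa| < 1e-12 after 5 iterations
sag = a·(cosh(S/(2a)) − 1) = 5.054185·(cosh(1.452855) − 1) = 6.340996
T_max/T_min = cosh(S/(2a)) = 2.254603

a=5.054 sag=6.341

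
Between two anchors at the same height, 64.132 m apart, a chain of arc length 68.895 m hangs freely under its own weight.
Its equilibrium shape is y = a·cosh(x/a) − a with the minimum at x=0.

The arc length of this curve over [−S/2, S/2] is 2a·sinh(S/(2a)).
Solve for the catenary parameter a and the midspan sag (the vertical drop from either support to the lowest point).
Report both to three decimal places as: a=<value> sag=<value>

a=48.562 sag=10.977

seed: a₀ = √(S³/(24(L−S))) = √(64.132³/(24·4.763)) = 48.035937
iter 1: u=0.667542  f(a)=+1.073e-01  f'(a)=-2.073e-01  a ← 48.035937 − (+1.073e-01/-2.073e-01) = 48.553358
iter 2: u=0.660428  f(a)=+1.758e-03  f'(a)=-2.005e-01  a ← 48.553358 − (+1.758e-03/-2.005e-01) = 48.562122
iter 3: u=0.660309  f(a)=+4.894e-07  f'(a)=-2.004e-01  a ← 48.562122 − (+4.894e-07/-2.004e-01) = 48.562124
iter 4: u=0.660309  f(a)=+2.842e-14  f'(a)=-2.004e-01  a ← 48.562124 − (+2.842e-14/-2.004e-01) = 48.562124
converged: |Δa| < 1e-12 after 4 iterations
sag = a·(cosh(S/(2a)) − 1) = 48.562124·(cosh(0.660309) − 1) = 10.977024
T_max/T_min = cosh(S/(2a)) = 1.226041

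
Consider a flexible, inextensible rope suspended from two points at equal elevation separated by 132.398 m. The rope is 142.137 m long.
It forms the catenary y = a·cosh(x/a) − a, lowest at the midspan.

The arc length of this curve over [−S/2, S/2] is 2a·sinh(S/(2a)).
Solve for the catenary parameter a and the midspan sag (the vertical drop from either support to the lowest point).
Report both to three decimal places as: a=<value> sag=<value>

a=100.727 sag=22.548

seed: a₀ = √(S³/(24(L−S))) = √(132.398³/(24·9.739)) = 99.645877
iter 1: u=0.664343  f(a)=+2.172e-01  f'(a)=-2.042e-01  a ← 99.645877 − (+2.172e-01/-2.042e-01) = 100.709292
iter 2: u=0.657328  f(a)=+3.526e-03  f'(a)=-1.977e-01  a ← 100.709292 − (+3.526e-03/-1.977e-01) = 100.727130
iter 3: u=0.657211  f(a)=+9.632e-07  f'(a)=-1.975e-01  a ← 100.727130 − (+9.632e-07/-1.975e-01) = 100.727135
iter 4: u=0.657211  f(a)=+5.684e-14  f'(a)=-1.975e-01  a ← 100.727135 − (+5.684e-14/-1.975e-01) = 100.727135
converged: |Δa| < 1e-12 after 4 iterations
sag = a·(cosh(S/(2a)) − 1) = 100.727135·(cosh(0.657211) − 1) = 22.547710
T_max/T_min = cosh(S/(2a)) = 1.223849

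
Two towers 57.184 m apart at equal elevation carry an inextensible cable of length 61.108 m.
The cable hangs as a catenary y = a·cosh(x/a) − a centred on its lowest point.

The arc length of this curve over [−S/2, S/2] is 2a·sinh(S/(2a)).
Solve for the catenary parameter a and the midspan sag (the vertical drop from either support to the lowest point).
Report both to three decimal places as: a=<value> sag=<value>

seed: a₀ = √(S³/(24(L−S))) = √(57.184³/(24·3.924)) = 44.559640
iter 1: u=0.641657  f(a)=+8.158e-02  f'(a)=-1.835e-01  a ← 44.559640 − (+8.158e-02/-1.835e-01) = 45.004242
iter 2: u=0.635318  f(a)=+1.237e-03  f'(a)=-1.780e-01  a ← 45.004242 − (+1.237e-03/-1.780e-01) = 45.011193
iter 3: u=0.635220  f(a)=+2.942e-07  f'(a)=-1.779e-01  a ← 45.011193 − (+2.942e-07/-1.779e-01) = 45.011195
iter 4: u=0.635220  f(a)=+7.105e-15  f'(a)=-1.779e-01  a ← 45.011195 − (+7.105e-15/-1.779e-01) = 45.011195
converged: |Δa| < 1e-12 after 4 iterations
sag = a·(cosh(S/(2a)) − 1) = 45.011195·(cosh(0.635220) − 1) = 9.390593
T_max/T_min = cosh(S/(2a)) = 1.208628

a=45.011 sag=9.391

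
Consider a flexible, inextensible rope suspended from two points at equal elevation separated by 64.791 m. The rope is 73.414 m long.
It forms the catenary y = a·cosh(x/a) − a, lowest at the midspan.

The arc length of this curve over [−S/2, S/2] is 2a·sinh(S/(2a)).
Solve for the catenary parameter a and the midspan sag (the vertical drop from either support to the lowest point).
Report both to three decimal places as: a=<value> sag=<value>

a=36.955 sag=15.132

seed: a₀ = √(S³/(24(L−S))) = √(64.791³/(24·8.623)) = 36.252437
iter 1: u=0.893609  f(a)=+3.509e-01  f'(a)=-5.148e-01  a ← 36.252437 − (+3.509e-01/-5.148e-01) = 36.934068
iter 2: u=0.877117  f(a)=+1.014e-02  f'(a)=-4.854e-01  a ← 36.934068 − (+1.014e-02/-4.854e-01) = 36.954959
iter 3: u=0.876621  f(a)=+9.029e-06  f'(a)=-4.846e-01  a ← 36.954959 − (+9.029e-06/-4.846e-01) = 36.954977
iter 4: u=0.876621  f(a)=+7.162e-12  f'(a)=-4.846e-01  a ← 36.954977 − (+7.162e-12/-4.846e-01) = 36.954977
converged: |Δa| < 1e-12 after 4 iterations
sag = a·(cosh(S/(2a)) − 1) = 36.954977·(cosh(0.876621) − 1) = 15.132201
T_max/T_min = cosh(S/(2a)) = 1.409477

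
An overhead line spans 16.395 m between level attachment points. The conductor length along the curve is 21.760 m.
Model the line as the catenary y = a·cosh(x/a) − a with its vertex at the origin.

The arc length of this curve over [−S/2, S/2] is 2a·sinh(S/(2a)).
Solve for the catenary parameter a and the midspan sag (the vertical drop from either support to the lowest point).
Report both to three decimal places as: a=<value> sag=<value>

a=6.118 sag=6.364

seed: a₀ = √(S³/(24(L−S))) = √(16.395³/(24·5.365)) = 5.850280
iter 1: u=1.401215  f(a)=+5.520e-01  f'(a)=-2.220e+00  a ← 5.850280 − (+5.520e-01/-2.220e+00) = 6.098878
iter 2: u=1.344100  f(a)=+3.713e-02  f'(a)=-1.931e+00  a ← 6.098878 − (+3.713e-02/-1.931e+00) = 6.118111
iter 3: u=1.339874  f(a)=+1.949e-04  f'(a)=-1.911e+00  a ← 6.118111 − (+1.949e-04/-1.911e+00) = 6.118213
iter 4: u=1.339852  f(a)=+5.428e-09  f'(a)=-1.910e+00  a ← 6.118213 − (+5.428e-09/-1.910e+00) = 6.118213
iter 5: u=1.339852  f(a)=+3.553e-15  f'(a)=-1.910e+00  a ← 6.118213 − (+3.553e-15/-1.910e+00) = 6.118213
converged: |Δa| < 1e-12 after 5 iterations
sag = a·(cosh(S/(2a)) − 1) = 6.118213·(cosh(1.339852) − 1) = 6.364052
T_max/T_min = cosh(S/(2a)) = 2.040182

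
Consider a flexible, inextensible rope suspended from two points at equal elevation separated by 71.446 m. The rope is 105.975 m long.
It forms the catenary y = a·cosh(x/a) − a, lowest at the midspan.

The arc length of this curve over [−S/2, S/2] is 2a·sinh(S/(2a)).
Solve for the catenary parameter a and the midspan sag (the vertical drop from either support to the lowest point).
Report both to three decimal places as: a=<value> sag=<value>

a=22.356 sag=35.154

seed: a₀ = √(S³/(24(L−S))) = √(71.446³/(24·34.529)) = 20.978250
iter 1: u=1.702859  f(a)=+5.366e+00  f'(a)=-4.351e+00  a ← 20.978250 − (+5.366e+00/-4.351e+00) = 22.211629
iter 2: u=1.608302  f(a)=+5.097e-01  f'(a)=-3.560e+00  a ← 22.211629 − (+5.097e-01/-3.560e+00) = 22.354777
iter 3: u=1.598003  f(a)=+5.662e-03  f'(a)=-3.482e+00  a ← 22.354777 − (+5.662e-03/-3.482e+00) = 22.356403
iter 4: u=1.597887  f(a)=+7.162e-07  f'(a)=-3.481e+00  a ← 22.356403 − (+7.162e-07/-3.481e+00) = 22.356404
iter 5: u=1.597887  f(a)=+2.842e-14  f'(a)=-3.481e+00  a ← 22.356404 − (+2.842e-14/-3.481e+00) = 22.356404
converged: |Δa| < 1e-12 after 5 iterations
sag = a·(cosh(S/(2a)) − 1) = 22.356404·(cosh(1.597887) − 1) = 35.154325
T_max/T_min = cosh(S/(2a)) = 2.572450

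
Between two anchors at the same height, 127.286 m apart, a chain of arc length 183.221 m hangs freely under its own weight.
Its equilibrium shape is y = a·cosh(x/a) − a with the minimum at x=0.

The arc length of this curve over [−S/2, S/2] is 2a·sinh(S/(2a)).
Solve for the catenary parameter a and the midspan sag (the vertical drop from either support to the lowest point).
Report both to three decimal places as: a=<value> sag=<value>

a=41.554 sag=59.040

seed: a₀ = √(S³/(24(L−S))) = √(127.286³/(24·55.935)) = 39.194354
iter 1: u=1.623780  f(a)=+7.854e+00  f'(a)=-3.681e+00  a ← 39.194354 − (+7.854e+00/-3.681e+00) = 41.327979
iter 2: u=1.539949  f(a)=+6.870e-01  f'(a)=-3.063e+00  a ← 41.327979 − (+6.870e-01/-3.063e+00) = 41.552253
iter 3: u=1.531638  f(a)=+6.368e-03  f'(a)=-3.007e+00  a ← 41.552253 − (+6.368e-03/-3.007e+00) = 41.554371
iter 4: u=1.531560  f(a)=+5.583e-07  f'(a)=-3.006e+00  a ← 41.554371 − (+5.583e-07/-3.006e+00) = 41.554371
iter 5: u=1.531560  f(a)=+0.000e+00  f'(a)=-3.006e+00  a ← 41.554371 − (+0.000e+00/-3.006e+00) = 41.554371
converged: |Δa| < 1e-12 after 5 iterations
sag = a·(cosh(S/(2a)) − 1) = 41.554371·(cosh(1.531560) − 1) = 59.040109
T_max/T_min = cosh(S/(2a)) = 2.420792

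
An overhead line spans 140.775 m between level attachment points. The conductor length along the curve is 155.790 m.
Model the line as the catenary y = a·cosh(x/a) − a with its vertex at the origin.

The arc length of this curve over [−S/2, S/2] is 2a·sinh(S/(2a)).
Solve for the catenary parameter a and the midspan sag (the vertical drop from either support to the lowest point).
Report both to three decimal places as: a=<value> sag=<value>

seed: a₀ = √(S³/(24(L−S))) = √(140.775³/(24·15.015)) = 87.987305
iter 1: u=0.799973  f(a)=+4.878e-01  f'(a)=-3.636e-01  a ← 87.987305 − (+4.878e-01/-3.636e-01) = 89.328813
iter 2: u=0.787960  f(a)=+1.138e-02  f'(a)=-3.469e-01  a ← 89.328813 − (+1.138e-02/-3.469e-01) = 89.361624
iter 3: u=0.787670  f(a)=+6.522e-06  f'(a)=-3.465e-01  a ← 89.361624 − (+6.522e-06/-3.465e-01) = 89.361643
iter 4: u=0.787670  f(a)=+2.103e-12  f'(a)=-3.465e-01  a ← 89.361643 − (+2.103e-12/-3.465e-01) = 89.361643
converged: |Δa| < 1e-12 after 4 iterations
sag = a·(cosh(S/(2a)) − 1) = 89.361643·(cosh(0.787670) − 1) = 29.184273
T_max/T_min = cosh(S/(2a)) = 1.326586

a=89.362 sag=29.184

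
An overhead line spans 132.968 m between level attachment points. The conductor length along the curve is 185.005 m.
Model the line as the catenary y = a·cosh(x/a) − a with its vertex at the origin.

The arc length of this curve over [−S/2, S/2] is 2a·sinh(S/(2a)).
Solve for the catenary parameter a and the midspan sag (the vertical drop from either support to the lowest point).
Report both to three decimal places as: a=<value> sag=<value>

a=45.734 sag=57.456

seed: a₀ = √(S³/(24(L−S))) = √(132.968³/(24·52.037)) = 43.386934
iter 1: u=1.532351  f(a)=+6.462e+00  f'(a)=-3.011e+00  a ← 43.386934 − (+6.462e+00/-3.011e+00) = 45.532940
iter 2: u=1.460130  f(a)=+5.104e-01  f'(a)=-2.553e+00  a ← 45.532940 − (+5.104e-01/-2.553e+00) = 45.732879
iter 3: u=1.453746  f(a)=+3.787e-03  f'(a)=-2.515e+00  a ← 45.732879 − (+3.787e-03/-2.515e+00) = 45.734385
iter 4: u=1.453698  f(a)=+2.120e-07  f'(a)=-2.515e+00  a ← 45.734385 − (+2.120e-07/-2.515e+00) = 45.734385
iter 5: u=1.453698  f(a)=+0.000e+00  f'(a)=-2.515e+00  a ← 45.734385 − (+0.000e+00/-2.515e+00) = 45.734385
converged: |Δa| < 1e-12 after 5 iterations
sag = a·(cosh(S/(2a)) − 1) = 45.734385·(cosh(1.453698) − 1) = 57.456440
T_max/T_min = cosh(S/(2a)) = 2.256307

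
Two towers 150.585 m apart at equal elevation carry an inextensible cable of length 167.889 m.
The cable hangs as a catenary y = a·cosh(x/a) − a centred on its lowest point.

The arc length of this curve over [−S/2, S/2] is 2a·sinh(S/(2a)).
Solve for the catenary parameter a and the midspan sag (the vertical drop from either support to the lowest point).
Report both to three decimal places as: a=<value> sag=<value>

seed: a₀ = √(S³/(24(L−S))) = √(150.585³/(24·17.304)) = 90.676280
iter 1: u=0.830344  f(a)=+6.064e-01  f'(a)=-4.086e-01  a ← 90.676280 − (+6.064e-01/-4.086e-01) = 92.160282
iter 2: u=0.816973  f(a)=+1.521e-02  f'(a)=-3.884e-01  a ← 92.160282 − (+1.521e-02/-3.884e-01) = 92.199439
iter 3: u=0.816626  f(a)=+1.011e-05  f'(a)=-3.879e-01  a ← 92.199439 − (+1.011e-05/-3.879e-01) = 92.199466
iter 4: u=0.816626  f(a)=+4.491e-12  f'(a)=-3.879e-01  a ← 92.199466 − (+4.491e-12/-3.879e-01) = 92.199466
converged: |Δa| < 1e-12 after 4 iterations
sag = a·(cosh(S/(2a)) − 1) = 92.199466·(cosh(0.816626) − 1) = 32.489830
T_max/T_min = cosh(S/(2a)) = 1.352386

a=92.199 sag=32.490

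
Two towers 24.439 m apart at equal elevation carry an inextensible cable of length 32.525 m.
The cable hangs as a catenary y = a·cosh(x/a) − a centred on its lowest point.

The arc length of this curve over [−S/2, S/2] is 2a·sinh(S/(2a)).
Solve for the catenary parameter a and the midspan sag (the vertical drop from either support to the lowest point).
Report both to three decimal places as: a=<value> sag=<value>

a=9.074 sag=9.549

seed: a₀ = √(S³/(24(L−S))) = √(24.439³/(24·8.086)) = 8.672667
iter 1: u=1.408967  f(a)=+8.416e-01  f'(a)=-2.262e+00  a ← 8.672667 − (+8.416e-01/-2.262e+00) = 9.044713
iter 2: u=1.351010  f(a)=+5.719e-02  f'(a)=-1.964e+00  a ← 9.044713 − (+5.719e-02/-1.964e+00) = 9.073827
iter 3: u=1.346676  f(a)=+3.066e-04  f'(a)=-1.943e+00  a ← 9.073827 − (+3.066e-04/-1.943e+00) = 9.073984
iter 4: u=1.346652  f(a)=+8.917e-09  f'(a)=-1.943e+00  a ← 9.073984 − (+8.917e-09/-1.943e+00) = 9.073984
iter 5: u=1.346652  f(a)=+0.000e+00  f'(a)=-1.943e+00  a ← 9.073984 − (+0.000e+00/-1.943e+00) = 9.073984
converged: |Δa| < 1e-12 after 5 iterations
sag = a·(cosh(S/(2a)) − 1) = 9.073984·(cosh(1.346652) − 1) = 9.548746
T_max/T_min = cosh(S/(2a)) = 2.052321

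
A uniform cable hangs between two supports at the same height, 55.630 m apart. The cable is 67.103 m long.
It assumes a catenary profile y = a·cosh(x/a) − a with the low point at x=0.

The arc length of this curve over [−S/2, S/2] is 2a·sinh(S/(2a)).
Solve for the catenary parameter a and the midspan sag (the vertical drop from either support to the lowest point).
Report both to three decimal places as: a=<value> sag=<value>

a=25.744 sag=16.546

seed: a₀ = √(S³/(24(L−S))) = √(55.630³/(24·11.473)) = 25.004575
iter 1: u=1.112396  f(a)=+7.311e-01  f'(a)=-1.036e+00  a ← 25.004575 − (+7.311e-01/-1.036e+00) = 25.710049
iter 2: u=1.081873  f(a)=+3.208e-02  f'(a)=-9.472e-01  a ← 25.710049 − (+3.208e-02/-9.472e-01) = 25.743921
iter 3: u=1.080449  f(a)=+6.806e-05  f'(a)=-9.432e-01  a ← 25.743921 − (+6.806e-05/-9.432e-01) = 25.743993
iter 4: u=1.080446  f(a)=+3.077e-10  f'(a)=-9.432e-01  a ← 25.743993 − (+3.077e-10/-9.432e-01) = 25.743993
iter 5: u=1.080446  f(a)=+1.421e-14  f'(a)=-9.432e-01  a ← 25.743993 − (+1.421e-14/-9.432e-01) = 25.743993
converged: |Δa| < 1e-12 after 5 iterations
sag = a·(cosh(S/(2a)) − 1) = 25.743993·(cosh(1.080446) − 1) = 16.546152
T_max/T_min = cosh(S/(2a)) = 1.642719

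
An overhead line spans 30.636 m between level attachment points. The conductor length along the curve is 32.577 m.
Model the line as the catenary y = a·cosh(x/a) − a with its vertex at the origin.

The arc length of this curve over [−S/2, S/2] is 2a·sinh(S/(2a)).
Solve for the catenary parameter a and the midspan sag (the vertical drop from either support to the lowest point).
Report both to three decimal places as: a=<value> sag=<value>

seed: a₀ = √(S³/(24(L−S))) = √(30.636³/(24·1.941)) = 24.844468
iter 1: u=0.616556  f(a)=+3.723e-02  f'(a)=-1.623e-01  a ← 24.844468 − (+3.723e-02/-1.623e-01) = 25.073886
iter 2: u=0.610914  f(a)=+5.220e-04  f'(a)=-1.578e-01  a ← 25.073886 − (+5.220e-04/-1.578e-01) = 25.077195
iter 3: u=0.610834  f(a)=+1.058e-07  f'(a)=-1.577e-01  a ← 25.077195 − (+1.058e-07/-1.577e-01) = 25.077195
iter 4: u=0.610834  f(a)=+0.000e+00  f'(a)=-1.577e-01  a ← 25.077195 − (+0.000e+00/-1.577e-01) = 25.077195
converged: |Δa| < 1e-12 after 4 iterations
sag = a·(cosh(S/(2a)) − 1) = 25.077195·(cosh(0.610834) − 1) = 4.825663
T_max/T_min = cosh(S/(2a)) = 1.192432

a=25.077 sag=4.826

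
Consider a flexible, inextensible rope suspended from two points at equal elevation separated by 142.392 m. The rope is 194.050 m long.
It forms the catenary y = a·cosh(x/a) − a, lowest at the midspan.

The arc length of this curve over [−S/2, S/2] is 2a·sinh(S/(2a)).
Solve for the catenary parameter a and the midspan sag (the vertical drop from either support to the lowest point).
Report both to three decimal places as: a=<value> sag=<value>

seed: a₀ = √(S³/(24(L−S))) = √(142.392³/(24·51.658)) = 48.256294
iter 1: u=1.475372  f(a)=+5.923e+00  f'(a)=-2.645e+00  a ← 48.256294 − (+5.923e+00/-2.645e+00) = 50.495690
iter 2: u=1.409942  f(a)=+4.372e-01  f'(a)=-2.267e+00  a ← 50.495690 − (+4.372e-01/-2.267e+00) = 50.688520
iter 3: u=1.404578  f(a)=+2.803e-03  f'(a)=-2.238e+00  a ← 50.688520 − (+2.803e-03/-2.238e+00) = 50.689772
iter 4: u=1.404544  f(a)=+1.168e-07  f'(a)=-2.238e+00  a ← 50.689772 − (+1.168e-07/-2.238e+00) = 50.689772
iter 5: u=1.404544  f(a)=-2.842e-14  f'(a)=-2.238e+00  a ← 50.689772 − (-2.842e-14/-2.238e+00) = 50.689772
converged: |Δa| < 1e-12 after 5 iterations
sag = a·(cosh(S/(2a)) − 1) = 50.689772·(cosh(1.404544) − 1) = 58.778505
T_max/T_min = cosh(S/(2a)) = 2.159573

a=50.690 sag=58.779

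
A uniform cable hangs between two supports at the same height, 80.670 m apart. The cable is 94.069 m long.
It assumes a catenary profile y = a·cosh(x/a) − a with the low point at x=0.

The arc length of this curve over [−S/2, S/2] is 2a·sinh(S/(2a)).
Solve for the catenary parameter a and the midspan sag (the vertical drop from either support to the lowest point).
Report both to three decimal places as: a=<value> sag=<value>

seed: a₀ = √(S³/(24(L−S))) = √(80.670³/(24·13.399)) = 40.404178
iter 1: u=0.998288  f(a)=+6.837e-01  f'(a)=-7.317e-01  a ← 40.404178 − (+6.837e-01/-7.317e-01) = 41.338552
iter 2: u=0.975724  f(a)=+2.444e-02  f'(a)=-6.803e-01  a ← 41.338552 − (+2.444e-02/-6.803e-01) = 41.374473
iter 3: u=0.974876  f(a)=+3.378e-05  f'(a)=-6.784e-01  a ← 41.374473 − (+3.378e-05/-6.784e-01) = 41.374523
iter 4: u=0.974875  f(a)=+6.476e-11  f'(a)=-6.784e-01  a ← 41.374523 − (+6.476e-11/-6.784e-01) = 41.374523
iter 5: u=0.974875  f(a)=-1.421e-14  f'(a)=-6.784e-01  a ← 41.374523 − (-1.421e-14/-6.784e-01) = 41.374523
converged: |Δa| < 1e-12 after 5 iterations
sag = a·(cosh(S/(2a)) − 1) = 41.374523·(cosh(0.974875) − 1) = 21.268077
T_max/T_min = cosh(S/(2a)) = 1.514038

a=41.375 sag=21.268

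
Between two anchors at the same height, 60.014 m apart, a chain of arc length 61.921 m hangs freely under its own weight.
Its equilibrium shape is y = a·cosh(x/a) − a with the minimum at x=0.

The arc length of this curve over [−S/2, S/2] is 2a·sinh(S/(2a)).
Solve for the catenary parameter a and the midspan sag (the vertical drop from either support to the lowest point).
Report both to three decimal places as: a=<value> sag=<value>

a=69.048 sag=6.624

seed: a₀ = √(S³/(24(L−S))) = √(60.014³/(24·1.907)) = 68.722333
iter 1: u=0.436641  f(a)=+1.826e-02  f'(a)=-5.656e-02  a ← 68.722333 − (+1.826e-02/-5.656e-02) = 69.045184
iter 2: u=0.434599  f(a)=+1.295e-04  f'(a)=-5.576e-02  a ← 69.045184 − (+1.295e-04/-5.576e-02) = 69.047506
iter 3: u=0.434585  f(a)=+6.614e-09  f'(a)=-5.576e-02  a ← 69.047506 − (+6.614e-09/-5.576e-02) = 69.047506
iter 4: u=0.434585  f(a)=+7.105e-15  f'(a)=-5.576e-02  a ← 69.047506 − (+7.105e-15/-5.576e-02) = 69.047506
converged: |Δa| < 1e-12 after 4 iterations
sag = a·(cosh(S/(2a)) − 1) = 69.047506·(cosh(0.434585) − 1) = 6.623563
T_max/T_min = cosh(S/(2a)) = 1.095928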